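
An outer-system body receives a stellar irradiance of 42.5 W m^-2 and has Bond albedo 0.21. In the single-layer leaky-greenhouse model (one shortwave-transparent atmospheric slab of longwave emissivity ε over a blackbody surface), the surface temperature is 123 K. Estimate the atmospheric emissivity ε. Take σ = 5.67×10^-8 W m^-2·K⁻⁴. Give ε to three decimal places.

Effective temperature: T_e = [S(1−α)/(4σ)]^(1/4) = 110.3 K.
T_s⁴ = T_e⁴·2/(2−ε) → ε = 2 − 2(T_e/T_s)⁴ = 2 − 2·(110.3/123)⁴ = 0.7065.

0.706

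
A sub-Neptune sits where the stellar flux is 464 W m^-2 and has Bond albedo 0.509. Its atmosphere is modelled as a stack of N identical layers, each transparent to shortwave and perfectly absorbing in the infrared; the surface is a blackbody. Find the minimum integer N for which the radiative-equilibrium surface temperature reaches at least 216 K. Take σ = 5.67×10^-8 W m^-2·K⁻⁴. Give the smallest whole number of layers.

2

OLR = S(1−α)/4 = 56.96 W m^-2; the top layer radiates at T_e = 178.0 K.
T_s = (N+1)^(1/4)·T_e ≥ 216 K requires N+1 ≥ (T_s/T_e)⁴ = (216/178.0)⁴ = 2.167.
The minimum whole number is N = 2.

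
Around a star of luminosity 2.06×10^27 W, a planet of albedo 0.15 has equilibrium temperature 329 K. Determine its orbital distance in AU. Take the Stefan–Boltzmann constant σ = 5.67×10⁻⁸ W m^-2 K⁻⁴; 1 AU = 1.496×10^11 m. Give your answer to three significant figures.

Energy balance gives S = 4σT⁴/(1−α) = 3126 W m^-2.
S = L/(4πd²) → d = √(L/4πS) = √(2.06×10^27/(4π·3126)) = 2.290×10^11 m = 1.531 AU.

1.53 AU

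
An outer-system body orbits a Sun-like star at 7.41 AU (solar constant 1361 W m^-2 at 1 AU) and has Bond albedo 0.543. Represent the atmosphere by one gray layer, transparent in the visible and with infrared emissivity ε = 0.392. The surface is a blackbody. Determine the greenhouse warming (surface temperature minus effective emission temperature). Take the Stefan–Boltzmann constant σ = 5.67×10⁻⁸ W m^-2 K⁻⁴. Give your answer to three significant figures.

Irradiance scales as 1/d², so S = 1361 W m^-2 × (1/7.41)² = 24.79 W m^-2.
At the top of the atmosphere, σT_e⁴ = S(1−α)/4 = 2.832 W m^-2, giving T_e = 84.07 K.
Surface balance with a leaky layer gives σT_s⁴ = σT_e⁴·2/(2−ε), so T_s = T_e·[2/(2−0.392)]^(1/4) = 88.78 K.
The atmosphere warms the surface by 4.712 K.

4.71 kelvin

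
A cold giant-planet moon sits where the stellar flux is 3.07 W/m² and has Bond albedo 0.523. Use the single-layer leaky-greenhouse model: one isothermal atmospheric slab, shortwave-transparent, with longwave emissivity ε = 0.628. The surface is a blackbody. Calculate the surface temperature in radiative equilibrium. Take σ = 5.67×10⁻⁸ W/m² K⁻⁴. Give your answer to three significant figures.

Effective emission temperature (TOA balance): σT_e⁴ = S(1−α)/4 = 0.3661 W/m² → T_e = 50.41 K.
The surface balance (absorbed SW + ε·downward IR = σT_s⁴) with T_a⁴ = T_s⁴/2 reduces to T_s = T_e·[2/(2−ε)]^¼ = 55.39 K.

55.4 K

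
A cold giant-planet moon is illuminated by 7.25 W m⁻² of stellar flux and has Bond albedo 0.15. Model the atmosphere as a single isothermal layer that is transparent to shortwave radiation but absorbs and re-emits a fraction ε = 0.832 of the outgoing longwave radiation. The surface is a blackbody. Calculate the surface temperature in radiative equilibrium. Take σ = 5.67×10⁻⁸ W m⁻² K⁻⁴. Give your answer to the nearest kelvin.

83 K

The planet radiates to space at T_e = [S(1−α)/(4σ)]^(1/4) = 72.20 K.
The surface balance (absorbed SW + ε·downward IR = σT_s⁴) with T_a⁴ = T_s⁴/2 reduces to T_s = T_e·[2/(2−ε)]^¼ = 82.59 K.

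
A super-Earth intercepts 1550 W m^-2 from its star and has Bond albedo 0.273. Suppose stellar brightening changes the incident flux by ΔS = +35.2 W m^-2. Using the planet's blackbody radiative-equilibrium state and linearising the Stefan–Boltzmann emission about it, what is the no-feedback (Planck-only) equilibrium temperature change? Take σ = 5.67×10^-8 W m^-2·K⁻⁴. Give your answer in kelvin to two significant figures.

1.5 K

Unperturbed T_e = [1550·(1−0.273)/(4σ)]^¼ = 265.5 K.
TOA radiative forcing: ΔF = (1−α)ΔS/4 = 0.727·(+35.2)/4 = 6.398 W m^-2.
Linearising σT⁴ gives d(σT⁴)/dT = 4σT_e³ = 4.244 W m^-2 per K.
ΔT₀ = ΔF/λ_P = 6.398/4.244 = 1.51 K.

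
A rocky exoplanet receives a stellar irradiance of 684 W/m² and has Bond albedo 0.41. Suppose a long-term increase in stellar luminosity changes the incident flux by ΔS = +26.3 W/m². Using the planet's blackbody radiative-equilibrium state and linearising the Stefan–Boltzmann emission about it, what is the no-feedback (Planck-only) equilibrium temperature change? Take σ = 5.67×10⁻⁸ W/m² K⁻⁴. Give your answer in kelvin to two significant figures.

The baseline emission temperature is T_e = 205.4 K.
TOA radiative forcing: ΔF = (1−α)ΔS/4 = 0.59·(+26.3)/4 = 3.879 W/m².
Planck response: λ_P = 4σT_e³ = 4·5.67×10⁻⁸·(205.4)³ = 1.965 W/m²/K.
Hence the no-feedback warming is ΔF/(4σT_e³) = 1.97 K.

2.0 K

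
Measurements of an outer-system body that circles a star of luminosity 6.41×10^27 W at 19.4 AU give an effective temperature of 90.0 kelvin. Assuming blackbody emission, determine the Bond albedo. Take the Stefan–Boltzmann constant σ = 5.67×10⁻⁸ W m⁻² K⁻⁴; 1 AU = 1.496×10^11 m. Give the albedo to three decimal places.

d = 19.4 × 1.496×10^11 m = 2.902×10^12 m.
Flux at the orbit: S = L/(4πd²) = 6.41×10^27/(4π·(2.90×10^12)²) = 60.56 W m⁻².
Rearranging the radiative balance, α = 1 − 4σT⁴/S.
4σT⁴ = 4·5.67×10⁻⁸·(90.0)⁴ = 14.88 W m⁻².
1−α = 14.88/60.56 = 0.2457, so α = 0.7543.

0.754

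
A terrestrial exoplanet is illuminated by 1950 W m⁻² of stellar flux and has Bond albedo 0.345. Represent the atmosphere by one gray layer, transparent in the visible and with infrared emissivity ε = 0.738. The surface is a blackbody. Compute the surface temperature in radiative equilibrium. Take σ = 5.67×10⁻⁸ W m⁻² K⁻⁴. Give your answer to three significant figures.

307 K

At the top of the atmosphere, σT_e⁴ = S(1−α)/4 = 319.3 W m⁻², giving T_e = 273.9 K.
Surface balance with a leaky layer gives σT_s⁴ = σT_e⁴·2/(2−ε), so T_s = T_e·[2/(2−0.738)]^(1/4) = 307.4 K.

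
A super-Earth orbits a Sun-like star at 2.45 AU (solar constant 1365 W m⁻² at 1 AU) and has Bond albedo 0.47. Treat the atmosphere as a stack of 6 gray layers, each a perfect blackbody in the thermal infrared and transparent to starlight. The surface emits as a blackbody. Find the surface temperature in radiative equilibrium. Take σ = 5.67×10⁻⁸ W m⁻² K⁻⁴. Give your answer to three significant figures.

Flux at the orbit: S = 1365/(2.45)² = 227.4 W m⁻².
The effective emission temperature is T_e = [S(1−α)/(4σ)]^¼ = 151.8 K.
For an N-layer opaque stack, T_s⁴ = (N+1)T_e⁴, hence T_s = (7)^(1/4)×151.8 K = 247.0 K.

247 K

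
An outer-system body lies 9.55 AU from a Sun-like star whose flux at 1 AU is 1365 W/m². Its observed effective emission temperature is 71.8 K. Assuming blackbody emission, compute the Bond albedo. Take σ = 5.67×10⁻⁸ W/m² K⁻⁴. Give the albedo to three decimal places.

0.597

Flux at the orbit: S = 1365/(9.55)² = 14.97 W/m².
Rearranging the radiative balance, α = 1 − 4σT⁴/S.
σT⁴ = 1.507 W/m², so 4σT⁴ = 6.028 W/m².
1−α = 6.028/14.97 = 0.4027, so α = 0.5973.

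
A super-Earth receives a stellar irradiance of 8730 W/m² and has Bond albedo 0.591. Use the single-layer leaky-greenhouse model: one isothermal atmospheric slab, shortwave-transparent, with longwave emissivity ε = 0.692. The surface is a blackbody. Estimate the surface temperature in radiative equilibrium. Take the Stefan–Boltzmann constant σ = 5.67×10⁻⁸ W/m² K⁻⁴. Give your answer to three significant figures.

Effective emission temperature (TOA balance): σT_e⁴ = S(1−α)/4 = 892.6 W/m² → T_e = 354.2 K.
Surface balance with a leaky layer gives σT_s⁴ = σT_e⁴·2/(2−ε), so T_s = T_e·[2/(2−0.692)]^(1/4) = 393.9 K.

394 K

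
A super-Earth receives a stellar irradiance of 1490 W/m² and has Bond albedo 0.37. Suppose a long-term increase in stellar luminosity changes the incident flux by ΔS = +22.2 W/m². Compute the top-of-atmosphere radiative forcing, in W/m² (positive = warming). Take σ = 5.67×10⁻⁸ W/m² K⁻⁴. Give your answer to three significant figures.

3.50 W/m²

TOA radiative forcing: ΔF = (1−α)ΔS/4 = 0.63·(+22.2)/4 = 3.496 W/m².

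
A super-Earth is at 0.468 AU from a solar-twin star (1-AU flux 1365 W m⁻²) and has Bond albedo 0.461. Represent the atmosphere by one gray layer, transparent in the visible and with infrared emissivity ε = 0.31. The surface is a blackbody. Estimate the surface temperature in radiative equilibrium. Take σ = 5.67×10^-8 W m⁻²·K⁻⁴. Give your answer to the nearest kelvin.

364 K

Irradiance scales as 1/d², so S = 1365 W m⁻² × (1/0.468)² = 6232 W m⁻².
The planet radiates to space at T_e = [S(1−α)/(4σ)]^(1/4) = 348.9 K.
Surface balance with a leaky layer gives σT_s⁴ = σT_e⁴·2/(2−ε), so T_s = T_e·[2/(2−0.31)]^(1/4) = 363.9 K.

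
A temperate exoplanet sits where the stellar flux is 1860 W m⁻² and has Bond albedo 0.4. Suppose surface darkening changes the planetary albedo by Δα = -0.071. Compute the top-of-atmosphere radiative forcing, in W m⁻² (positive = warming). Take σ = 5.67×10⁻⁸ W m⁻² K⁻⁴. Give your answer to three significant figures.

33.0 W m⁻²

TOA radiative forcing: ΔF = −S·Δα/4 = −1860·(-0.071)/4 = 33.02 W m⁻².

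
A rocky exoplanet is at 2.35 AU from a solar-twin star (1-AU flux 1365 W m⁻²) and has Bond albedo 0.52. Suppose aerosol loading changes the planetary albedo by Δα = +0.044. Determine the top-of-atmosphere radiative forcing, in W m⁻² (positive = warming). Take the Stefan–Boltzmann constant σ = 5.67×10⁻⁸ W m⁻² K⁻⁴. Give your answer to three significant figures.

-2.72 W m⁻²

Flux at the orbit: S = 1365/(2.35)² = 247.2 W m⁻².
The change in absorbed flux is Δ[S(1−α)/4] = −SΔα/4 = -2.719 W m⁻².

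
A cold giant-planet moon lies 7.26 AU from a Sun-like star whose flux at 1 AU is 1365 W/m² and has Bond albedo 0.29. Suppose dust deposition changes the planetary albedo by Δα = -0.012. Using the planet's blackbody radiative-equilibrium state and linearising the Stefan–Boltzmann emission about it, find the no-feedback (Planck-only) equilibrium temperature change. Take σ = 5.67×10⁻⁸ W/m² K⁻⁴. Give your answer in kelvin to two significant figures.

Irradiance scales as 1/d², so S = 1365 W/m² × (1/7.26)² = 25.90 W/m².
Reference equilibrium: T_e = [S(1−α)/(4σ)]^(1/4) = 94.89 K.
The change in absorbed flux is Δ[S(1−α)/4] = −SΔα/4 = 0.07769 W/m².
The Planck feedback parameter is 4σT_e³ = 0.1938 W/m²/K.
Hence the no-feedback warming is ΔF/(4σT_e³) = 0.401 K.

0.40 K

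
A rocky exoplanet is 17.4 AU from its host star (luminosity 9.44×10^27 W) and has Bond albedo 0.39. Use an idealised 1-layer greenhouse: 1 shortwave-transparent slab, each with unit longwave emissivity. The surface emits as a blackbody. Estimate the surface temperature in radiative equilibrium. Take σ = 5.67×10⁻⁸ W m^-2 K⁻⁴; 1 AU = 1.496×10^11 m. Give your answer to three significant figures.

156 K

Orbital distance: d = 17.4 AU = 2.603×10^12 m.
Spreading L over a sphere of radius d: S = 9.44×10^27/(4π·2.60×10^12²) = 110.9 W m^-2.
OLR = S(1−α)/4 = 16.91 W m^-2; the top layer radiates at T_e = 131.4 K.
Layer-by-layer balance gives σT_s⁴ = (N+1)σT_e⁴, so T_s = 2^¼·131.4 = 156.3 K.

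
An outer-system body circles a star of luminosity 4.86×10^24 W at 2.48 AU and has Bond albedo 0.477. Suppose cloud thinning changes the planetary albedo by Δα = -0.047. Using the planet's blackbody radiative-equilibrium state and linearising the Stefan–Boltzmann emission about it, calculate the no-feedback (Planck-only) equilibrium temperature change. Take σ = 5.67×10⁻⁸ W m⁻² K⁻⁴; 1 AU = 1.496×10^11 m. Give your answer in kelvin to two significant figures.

1.1 K

Orbital distance: d = 2.48 AU = 3.710×10^11 m.
Flux at the orbit: S = L/(4πd²) = 4.86×10^24/(4π·(3.71×10^11)²) = 2.810 W m⁻².
Reference equilibrium: T_e = [S(1−α)/(4σ)]^(1/4) = 50.45 K.
ΔF = −(S/4)Δα = −(2.810/4)×(-0.047) = 0.03301 W m⁻².
Planck response: λ_P = 4σT_e³ = 4·5.67×10⁻⁸·(50.45)³ = 0.02913 W m⁻²/K.
ΔT₀ = ΔF/λ_P = 0.03301/0.02913 = 1.13 K.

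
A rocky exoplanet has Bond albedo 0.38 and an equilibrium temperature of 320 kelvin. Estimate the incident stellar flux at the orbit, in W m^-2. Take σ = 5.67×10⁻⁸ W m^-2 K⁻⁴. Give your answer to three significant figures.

Invert the energy balance for S: S = 4σT⁴/(1−α).
σT⁴ = 5.67×10⁻⁸·(320)⁴ = 594.5 W m^-2.
S = 4·594.5/0.62 = 3836 W m^-2.

3840 W m^-2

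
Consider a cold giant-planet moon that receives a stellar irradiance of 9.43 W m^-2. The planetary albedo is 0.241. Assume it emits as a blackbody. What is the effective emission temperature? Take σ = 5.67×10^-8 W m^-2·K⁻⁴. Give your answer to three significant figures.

The planet absorbs (1−α)S over its disc πR² and re-emits over 4πR², so the mean absorbed flux is (1−0.241)·9.430/4 = 1.789 W m^-2.
Set σT⁴ = 1.789 → T = (1.789/σ)^(1/4) = 74.95 K.

75.0 K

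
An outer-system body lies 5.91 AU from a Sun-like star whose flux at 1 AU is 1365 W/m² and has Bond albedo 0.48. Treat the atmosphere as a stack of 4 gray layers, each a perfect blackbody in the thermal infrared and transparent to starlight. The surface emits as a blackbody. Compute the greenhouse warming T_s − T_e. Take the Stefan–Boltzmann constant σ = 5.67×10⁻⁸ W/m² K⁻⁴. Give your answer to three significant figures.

By the inverse-square law, S = 1365/5.91² = 39.08 W/m².
OLR = S(1−α)/4 = 5.080 W/m²; the top layer radiates at T_e = 97.29 K.
Surface: T_s = (5)^¼·T_e = 145.5 K.
Warming: T_s − T_e = 48.19 K.

48.2 K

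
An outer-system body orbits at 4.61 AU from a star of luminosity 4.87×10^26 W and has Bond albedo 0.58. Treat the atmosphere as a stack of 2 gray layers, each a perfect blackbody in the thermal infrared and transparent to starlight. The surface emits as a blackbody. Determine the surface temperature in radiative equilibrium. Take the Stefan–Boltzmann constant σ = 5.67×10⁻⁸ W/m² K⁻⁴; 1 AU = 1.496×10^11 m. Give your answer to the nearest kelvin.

146 K

d = 4.61 × 1.496×10^11 m = 6.897×10^11 m.
S = L/(4πd²) = 81.48 W/m².
Top-of-atmosphere balance: σT_e⁴ = S(1−α)/4 = 8.555 W/m² → T_e = 110.8 K.
Layer-by-layer balance gives σT_s⁴ = (N+1)σT_e⁴, so T_s = 3^¼·110.8 = 145.9 K.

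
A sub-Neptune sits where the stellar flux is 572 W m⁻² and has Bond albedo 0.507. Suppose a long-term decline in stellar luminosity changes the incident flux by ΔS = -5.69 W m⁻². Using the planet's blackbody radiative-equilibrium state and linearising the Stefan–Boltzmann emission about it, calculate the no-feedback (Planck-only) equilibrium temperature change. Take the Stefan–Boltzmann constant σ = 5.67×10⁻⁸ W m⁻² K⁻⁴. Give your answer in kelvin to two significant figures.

Unperturbed T_e = [572.0·(1−0.507)/(4σ)]^¼ = 187.8 K.
TOA radiative forcing: ΔF = (1−α)ΔS/4 = 0.493·(-5.69)/4 = -0.7013 W m⁻².
The Planck feedback parameter is 4σT_e³ = 1.502 W m⁻²/K.
So ΔT₀ = -0.7013/1.502 = -0.467 K.

-0.47 K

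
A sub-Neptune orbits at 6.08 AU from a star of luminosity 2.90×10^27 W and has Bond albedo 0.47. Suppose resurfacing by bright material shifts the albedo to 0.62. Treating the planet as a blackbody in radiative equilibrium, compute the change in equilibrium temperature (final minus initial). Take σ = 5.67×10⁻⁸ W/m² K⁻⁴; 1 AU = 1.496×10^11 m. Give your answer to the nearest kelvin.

d = 6.08 × 1.496×10^11 m = 9.096×10^11 m.
Spreading L over a sphere of radius d: S = 2.90×10^27/(4π·9.10×10^11²) = 278.9 W/m².
Before: T₁ = [278.9·0.53/(4σ)]^(1/4) = 159.8 K.
Final:   T₂ = [S(1−0.62)/(4σ)]^(1/4) = 147.0 K.
Change: 147.0 − 159.8 = -12.75 K.

-13 kelvin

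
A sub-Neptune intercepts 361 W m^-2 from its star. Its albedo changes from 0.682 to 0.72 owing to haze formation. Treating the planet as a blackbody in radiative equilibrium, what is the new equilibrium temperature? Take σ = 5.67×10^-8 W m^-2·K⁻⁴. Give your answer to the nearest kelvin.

145 K

New equilibrium: T₂ = [(1−0.72)·361.0/(4σ)]^(1/4) = 145.3 K.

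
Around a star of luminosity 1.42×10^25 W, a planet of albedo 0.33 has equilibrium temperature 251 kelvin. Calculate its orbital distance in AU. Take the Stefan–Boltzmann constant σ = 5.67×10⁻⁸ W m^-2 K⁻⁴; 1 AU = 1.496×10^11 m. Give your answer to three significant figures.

Required flux: S = 4σT⁴/(1−α) = 1344 W m^-2.
From L = 4πd²S, d = √(1.42×10^25/(4π·1344)) = 2.900×10^10 m = 0.1939 AU.

0.194 AU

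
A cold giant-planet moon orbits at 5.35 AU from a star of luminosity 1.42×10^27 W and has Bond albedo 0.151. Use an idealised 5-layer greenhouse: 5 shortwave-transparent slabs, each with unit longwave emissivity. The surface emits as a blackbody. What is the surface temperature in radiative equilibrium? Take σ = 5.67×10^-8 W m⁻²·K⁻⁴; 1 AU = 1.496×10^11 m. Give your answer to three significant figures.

251 K

Orbital distance: d = 5.35 AU = 8.004×10^11 m.
Spreading L over a sphere of radius d: S = 1.42×10^27/(4π·8.00×10^11²) = 176.4 W m⁻².
The effective emission temperature is T_e = [S(1−α)/(4σ)]^¼ = 160.3 K.
With N = 5 opaque layers, T_s = (N+1)^(1/4)·T_e = 6^(1/4)·160.3 = 250.9 K.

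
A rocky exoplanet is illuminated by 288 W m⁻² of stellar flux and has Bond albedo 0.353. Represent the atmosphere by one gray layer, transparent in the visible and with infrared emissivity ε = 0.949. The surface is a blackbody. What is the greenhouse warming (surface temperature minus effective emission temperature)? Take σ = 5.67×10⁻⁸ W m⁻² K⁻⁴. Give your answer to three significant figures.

29.5 K

Effective emission temperature (TOA balance): σT_e⁴ = S(1−α)/4 = 46.58 W m⁻² → T_e = 169.3 K.
Surface balance with a leaky layer gives σT_s⁴ = σT_e⁴·2/(2−ε), so T_s = T_e·[2/(2−0.949)]^(1/4) = 198.8 K.
Greenhouse warming: T_s − T_e = 29.55 K.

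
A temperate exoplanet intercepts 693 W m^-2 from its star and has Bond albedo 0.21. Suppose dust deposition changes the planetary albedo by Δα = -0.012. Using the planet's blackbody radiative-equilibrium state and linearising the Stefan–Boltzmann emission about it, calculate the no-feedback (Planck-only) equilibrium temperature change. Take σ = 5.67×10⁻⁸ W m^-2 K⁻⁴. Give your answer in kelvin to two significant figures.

0.84 kelvin

Unperturbed T_e = [693.0·(1−0.21)/(4σ)]^¼ = 221.7 K.
TOA radiative forcing: ΔF = −S·Δα/4 = −693.0·(-0.012)/4 = 2.079 W m^-2.
Linearising σT⁴ gives d(σT⁴)/dT = 4σT_e³ = 2.470 W m^-2 per K.
ΔT₀ = ΔF/λ_P = 2.079/2.470 = 0.842 K.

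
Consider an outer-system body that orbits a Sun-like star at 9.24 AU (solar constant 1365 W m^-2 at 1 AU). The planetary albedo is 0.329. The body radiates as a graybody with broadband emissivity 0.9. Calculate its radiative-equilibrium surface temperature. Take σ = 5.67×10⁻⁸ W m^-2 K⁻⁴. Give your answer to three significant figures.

By the inverse-square law, S = 1365/9.24² = 15.99 W m^-2.
Absorbed flux (global mean): S(1−α)/4 = 15.99·0.671/4 = 2.682 W m^-2.
Equating to εσT⁴ with ε = 0.9: T = (2.682/0.9σ)^(1/4) = 85.14 K.

85.1 kelvin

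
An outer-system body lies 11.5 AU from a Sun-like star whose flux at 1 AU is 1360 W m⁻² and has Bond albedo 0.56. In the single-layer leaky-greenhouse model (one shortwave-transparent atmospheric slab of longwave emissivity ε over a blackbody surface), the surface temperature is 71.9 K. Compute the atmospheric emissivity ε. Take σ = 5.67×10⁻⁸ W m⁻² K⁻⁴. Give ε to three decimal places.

0.507

Flux at the orbit: S = 1360/(11.5)² = 10.28 W m⁻².
TOA balance gives T_e = 66.83 K.
T_s⁴ = T_e⁴·2/(2−ε) → ε = 2 − 2(T_e/T_s)⁴ = 2 − 2·(66.83/71.9)⁴ = 0.5070.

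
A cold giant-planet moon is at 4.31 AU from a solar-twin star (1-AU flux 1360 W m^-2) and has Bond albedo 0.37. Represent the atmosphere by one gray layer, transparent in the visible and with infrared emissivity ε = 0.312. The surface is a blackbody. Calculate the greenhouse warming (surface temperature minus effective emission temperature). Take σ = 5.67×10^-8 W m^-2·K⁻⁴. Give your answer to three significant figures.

5.17 K

Irradiance scales as 1/d², so S = 1360 W m^-2 × (1/4.31)² = 73.21 W m^-2.
The planet radiates to space at T_e = [S(1−α)/(4σ)]^(1/4) = 119.4 K.
The surface balance (absorbed SW + ε·downward IR = σT_s⁴) with T_a⁴ = T_s⁴/2 reduces to T_s = T_e·[2/(2−ε)]^¼ = 124.6 K.
T_s − T_e = 124.6 − 119.4 = 5.172 K.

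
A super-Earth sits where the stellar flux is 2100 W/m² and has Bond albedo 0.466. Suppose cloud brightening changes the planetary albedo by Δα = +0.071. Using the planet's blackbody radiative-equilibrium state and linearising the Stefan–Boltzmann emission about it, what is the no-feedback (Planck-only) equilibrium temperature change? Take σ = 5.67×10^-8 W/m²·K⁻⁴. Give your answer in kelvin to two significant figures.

-8.8 kelvin

The baseline emission temperature is T_e = 265.2 K.
TOA radiative forcing: ΔF = −S·Δα/4 = −2100·(+0.071)/4 = -37.27 W/m².
The Planck feedback parameter is 4σT_e³ = 4.229 W/m²/K.
So ΔT₀ = -37.27/4.229 = -8.81 K.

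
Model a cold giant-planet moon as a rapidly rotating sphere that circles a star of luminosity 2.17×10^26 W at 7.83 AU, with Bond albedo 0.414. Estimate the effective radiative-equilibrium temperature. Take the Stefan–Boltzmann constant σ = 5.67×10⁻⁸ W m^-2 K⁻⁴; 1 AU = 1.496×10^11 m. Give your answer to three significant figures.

75.5 K

d = 7.83 × 1.496×10^11 m = 1.171×10^12 m.
Spreading L over a sphere of radius d: S = 2.17×10^26/(4π·1.17×10^12²) = 12.59 W m^-2.
Absorbed flux (global mean): S(1−α)/4 = 12.59·0.586/4 = 1.844 W m^-2.
In equilibrium σT⁴ equals this, so T = 75.51 K.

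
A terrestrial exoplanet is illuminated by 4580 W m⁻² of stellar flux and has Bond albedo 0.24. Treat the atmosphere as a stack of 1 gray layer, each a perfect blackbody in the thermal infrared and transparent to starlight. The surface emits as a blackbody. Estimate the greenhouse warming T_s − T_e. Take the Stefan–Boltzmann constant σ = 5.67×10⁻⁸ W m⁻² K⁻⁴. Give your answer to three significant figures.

66.6 K

Top-of-atmosphere balance: σT_e⁴ = S(1−α)/4 = 870.2 W m⁻² → T_e = 352.0 K.
T_s = (N+1)^(1/4)·T_e = 418.6 K.
Warming: T_s − T_e = 66.60 K.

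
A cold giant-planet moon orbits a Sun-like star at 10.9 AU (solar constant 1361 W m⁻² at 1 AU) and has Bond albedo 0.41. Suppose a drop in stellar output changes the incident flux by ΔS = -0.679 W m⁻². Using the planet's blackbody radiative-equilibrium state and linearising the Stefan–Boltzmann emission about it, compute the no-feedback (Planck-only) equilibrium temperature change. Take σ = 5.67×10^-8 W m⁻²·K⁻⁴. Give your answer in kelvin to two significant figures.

By the inverse-square law, S = 1361/10.9² = 11.46 W m⁻².
Reference equilibrium: T_e = [S(1−α)/(4σ)]^(1/4) = 73.88 K.
Only a fraction (1−α) is absorbed and it's spread over 4πR², so ΔF = (1−α)ΔS/4 = -0.1002 W m⁻².
Planck response: λ_P = 4σT_e³ = 4·5.67×10⁻⁸·(73.88)³ = 0.09148 W m⁻²/K.
Hence the no-feedback warming is ΔF/(4σT_e³) = -1.09 K.

-1.1 K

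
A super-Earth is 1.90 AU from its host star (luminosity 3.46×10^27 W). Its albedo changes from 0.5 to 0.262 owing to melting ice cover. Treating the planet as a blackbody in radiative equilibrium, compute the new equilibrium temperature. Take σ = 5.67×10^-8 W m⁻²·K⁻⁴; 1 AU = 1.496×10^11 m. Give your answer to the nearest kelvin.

325 kelvin

d = 1.90 × 1.496×10^11 m = 2.842×10^11 m.
S = L/(4πd²) = 3408 W m⁻².
T₂ = [S(1−α₂)/(4σ)]^(1/4) = [3408·0.738/(4σ)]^(1/4) = 324.5 K.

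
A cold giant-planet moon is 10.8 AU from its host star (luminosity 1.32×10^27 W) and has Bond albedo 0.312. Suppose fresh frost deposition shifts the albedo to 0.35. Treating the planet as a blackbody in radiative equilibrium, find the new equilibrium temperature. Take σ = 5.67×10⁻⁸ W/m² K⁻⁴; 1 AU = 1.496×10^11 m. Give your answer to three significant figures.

Orbital distance: d = 10.8 AU = 1.616×10^12 m.
Flux at the orbit: S = L/(4πd²) = 1.32×10^27/(4π·(1.62×10^12)²) = 40.24 W/m².
New equilibrium: T₂ = [(1−0.35)·40.24/(4σ)]^(1/4) = 103.6 K.

104 kelvin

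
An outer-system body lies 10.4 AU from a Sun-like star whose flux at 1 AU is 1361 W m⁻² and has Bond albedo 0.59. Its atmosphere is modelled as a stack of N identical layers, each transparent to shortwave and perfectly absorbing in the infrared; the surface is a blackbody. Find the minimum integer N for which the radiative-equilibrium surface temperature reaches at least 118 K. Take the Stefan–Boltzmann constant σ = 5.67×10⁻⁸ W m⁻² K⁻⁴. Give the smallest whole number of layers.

Flux at the orbit: S = 1361/(10.4)² = 12.58 W m⁻².
OLR = S(1−α)/4 = 1.290 W m⁻²; the top layer radiates at T_e = 69.06 K.
T_s = (N+1)^(1/4)·T_e ≥ 118 K requires N+1 ≥ (T_s/T_e)⁴ = (118/69.06)⁴ = 8.523.
Rounding up, N = 8.

8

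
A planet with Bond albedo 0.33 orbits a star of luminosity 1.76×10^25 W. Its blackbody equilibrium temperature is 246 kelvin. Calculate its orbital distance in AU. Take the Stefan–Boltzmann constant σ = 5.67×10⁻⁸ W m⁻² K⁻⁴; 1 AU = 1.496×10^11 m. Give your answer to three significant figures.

The flux needed for this T is 4σT⁴/(1−0.33) = 1240 W m⁻².
S = L/(4πd²) → d = √(L/4πS) = √(1.76×10^25/(4π·1240)) = 3.361×10^10 m = 0.2247 AU.

0.225 AU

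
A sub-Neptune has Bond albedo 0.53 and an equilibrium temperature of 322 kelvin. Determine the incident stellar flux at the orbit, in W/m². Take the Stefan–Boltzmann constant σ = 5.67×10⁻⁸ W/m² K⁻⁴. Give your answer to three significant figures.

Invert the energy balance for S: S = 4σT⁴/(1−α).
σT⁴ = 5.67×10⁻⁸·(322)⁴ = 609.5 W/m².
So S = 4×609.5/(1−0.53) = 5188 W/m².

5190 W/m²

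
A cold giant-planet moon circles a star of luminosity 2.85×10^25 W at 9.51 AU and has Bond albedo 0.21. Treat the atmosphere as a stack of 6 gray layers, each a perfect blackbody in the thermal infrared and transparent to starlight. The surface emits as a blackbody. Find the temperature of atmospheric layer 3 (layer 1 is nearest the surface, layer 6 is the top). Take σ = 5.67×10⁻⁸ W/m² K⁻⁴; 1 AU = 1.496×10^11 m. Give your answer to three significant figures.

Orbital distance: d = 9.51 AU = 1.423×10^12 m.
Flux at the orbit: S = L/(4πd²) = 2.85×10^25/(4π·(1.42×10^12)²) = 1.120 W/m².
Top-of-atmosphere balance: σT_e⁴ = S(1−α)/4 = 0.2213 W/m² → T_e = 44.45 K.
In the N-layer model, layer k (counted from the surface) has T_k = (N+1−k)^(1/4)·T_e.
T_3 = (4)^(1/4)·44.45 = 62.86 K.

62.9 K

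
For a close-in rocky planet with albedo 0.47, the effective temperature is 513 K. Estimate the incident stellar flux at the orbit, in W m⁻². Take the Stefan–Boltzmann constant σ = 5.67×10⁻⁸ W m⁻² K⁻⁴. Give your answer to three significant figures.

From S(1−α)/4 = σT⁴: S = 4σT⁴/(1−α).
σT⁴ = 5.67×10⁻⁸·(513)⁴ = 3927 W m⁻².
S = 4·3927/0.53 = 29640 W m⁻².

29600 W m⁻²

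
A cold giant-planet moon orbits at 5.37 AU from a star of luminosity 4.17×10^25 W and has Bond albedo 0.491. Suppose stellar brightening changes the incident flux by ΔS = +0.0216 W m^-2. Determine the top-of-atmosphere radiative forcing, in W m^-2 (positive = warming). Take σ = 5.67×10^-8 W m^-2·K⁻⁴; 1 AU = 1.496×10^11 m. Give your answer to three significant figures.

0.00275 W m^-2

d = 5.37 × 1.496×10^11 m = 8.034×10^11 m.
S = L/(4πd²) = 5.142 W m^-2.
TOA radiative forcing: ΔF = (1−α)ΔS/4 = 0.509·(+0.0216)/4 = 0.002749 W m^-2.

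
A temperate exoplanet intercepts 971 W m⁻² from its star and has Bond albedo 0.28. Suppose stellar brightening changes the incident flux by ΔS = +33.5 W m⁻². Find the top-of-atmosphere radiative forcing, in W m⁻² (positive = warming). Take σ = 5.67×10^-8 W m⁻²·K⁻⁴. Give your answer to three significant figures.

6.03 W m⁻²

Only a fraction (1−α) is absorbed and it's spread over 4πR², so ΔF = (1−α)ΔS/4 = 6.030 W m⁻².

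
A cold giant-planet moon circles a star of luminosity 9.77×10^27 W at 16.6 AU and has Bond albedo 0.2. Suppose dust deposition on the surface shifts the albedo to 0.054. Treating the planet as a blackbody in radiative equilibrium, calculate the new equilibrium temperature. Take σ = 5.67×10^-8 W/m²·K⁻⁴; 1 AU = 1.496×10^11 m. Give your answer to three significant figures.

Orbital distance: d = 16.6 AU = 2.483×10^12 m.
Flux at the orbit: S = L/(4πd²) = 9.77×10^27/(4π·(2.48×10^12)²) = 126.1 W/m².
With the new albedo, S(1−α₂)/4 = 29.82 W/m², so T₂ = 151.4 K.

151 K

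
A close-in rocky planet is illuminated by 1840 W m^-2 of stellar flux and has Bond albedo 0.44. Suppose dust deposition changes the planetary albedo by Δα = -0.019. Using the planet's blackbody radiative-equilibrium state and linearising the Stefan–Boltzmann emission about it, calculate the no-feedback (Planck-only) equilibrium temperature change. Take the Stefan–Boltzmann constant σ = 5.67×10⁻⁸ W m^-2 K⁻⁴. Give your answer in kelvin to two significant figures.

2.2 K

Reference equilibrium: T_e = [S(1−α)/(4σ)]^(1/4) = 259.6 K.
The change in absorbed flux is Δ[S(1−α)/4] = −SΔα/4 = 8.740 W m^-2.
The Planck feedback parameter is 4σT_e³ = 3.969 W m^-2/K.
Hence the no-feedback warming is ΔF/(4σT_e³) = 2.20 K.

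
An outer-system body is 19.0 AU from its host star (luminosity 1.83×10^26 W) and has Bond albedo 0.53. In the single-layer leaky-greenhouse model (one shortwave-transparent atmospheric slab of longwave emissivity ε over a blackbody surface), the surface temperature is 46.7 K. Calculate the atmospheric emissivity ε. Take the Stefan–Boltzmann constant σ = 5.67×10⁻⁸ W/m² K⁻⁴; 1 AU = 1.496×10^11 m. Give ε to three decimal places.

0.429

Orbital distance: d = 19.0 AU = 2.842×10^12 m.
S = L/(4πd²) = 1.802 W/m².
Effective temperature: T_e = [S(1−α)/(4σ)]^(1/4) = 43.96 K.
Since (2−ε)/2 = (T_e/T_s)⁴ = 0.7853, ε = 0.4293.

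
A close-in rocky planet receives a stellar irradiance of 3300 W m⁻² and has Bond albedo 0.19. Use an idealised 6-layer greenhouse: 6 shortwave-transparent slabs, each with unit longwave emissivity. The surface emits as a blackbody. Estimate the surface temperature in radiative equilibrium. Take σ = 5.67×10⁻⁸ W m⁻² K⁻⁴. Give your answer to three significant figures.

536 kelvin

Top-of-atmosphere balance: σT_e⁴ = S(1−α)/4 = 668.2 W m⁻² → T_e = 329.5 K.
For an N-layer opaque stack, T_s⁴ = (N+1)T_e⁴, hence T_s = (7)^(1/4)×329.5 K = 535.9 K.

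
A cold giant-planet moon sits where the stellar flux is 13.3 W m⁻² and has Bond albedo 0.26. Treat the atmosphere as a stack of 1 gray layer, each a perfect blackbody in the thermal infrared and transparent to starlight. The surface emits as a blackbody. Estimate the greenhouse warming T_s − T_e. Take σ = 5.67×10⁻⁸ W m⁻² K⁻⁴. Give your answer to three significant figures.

OLR = S(1−α)/4 = 2.461 W m⁻²; the top layer radiates at T_e = 81.16 K.
T_s = (N+1)^(1/4)·T_e = 96.52 K.
So the greenhouse effect raises the surface by 96.52 − 81.16 = 15.36 K.

15.4 K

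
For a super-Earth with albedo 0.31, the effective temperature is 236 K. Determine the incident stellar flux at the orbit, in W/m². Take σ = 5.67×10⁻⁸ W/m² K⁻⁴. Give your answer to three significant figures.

1020 W/m²

From S(1−α)/4 = σT⁴: S = 4σT⁴/(1−α).
σT⁴ = 5.67×10⁻⁸·(236)⁴ = 175.9 W/m².
So S = 4×175.9/(1−0.31) = 1020 W/m².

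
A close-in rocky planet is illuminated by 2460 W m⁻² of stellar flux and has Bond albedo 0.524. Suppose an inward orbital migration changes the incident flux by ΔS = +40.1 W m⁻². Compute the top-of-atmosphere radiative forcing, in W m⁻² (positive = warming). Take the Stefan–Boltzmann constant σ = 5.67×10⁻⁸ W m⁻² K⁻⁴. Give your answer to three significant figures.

TOA radiative forcing: ΔF = (1−α)ΔS/4 = 0.476·(+40.1)/4 = 4.772 W m⁻².

4.77 W m⁻²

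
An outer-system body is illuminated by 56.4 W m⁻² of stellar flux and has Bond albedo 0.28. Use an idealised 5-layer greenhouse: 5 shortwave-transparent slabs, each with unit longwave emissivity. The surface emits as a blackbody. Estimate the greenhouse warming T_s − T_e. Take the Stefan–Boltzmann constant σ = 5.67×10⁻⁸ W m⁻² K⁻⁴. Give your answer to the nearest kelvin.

65 K

The effective emission temperature is T_e = [S(1−α)/(4σ)]^¼ = 115.7 K.
Surface: T_s = (6)^¼·T_e = 181.0 K.
So the greenhouse effect raises the surface by 181.0 − 115.7 = 65.37 K.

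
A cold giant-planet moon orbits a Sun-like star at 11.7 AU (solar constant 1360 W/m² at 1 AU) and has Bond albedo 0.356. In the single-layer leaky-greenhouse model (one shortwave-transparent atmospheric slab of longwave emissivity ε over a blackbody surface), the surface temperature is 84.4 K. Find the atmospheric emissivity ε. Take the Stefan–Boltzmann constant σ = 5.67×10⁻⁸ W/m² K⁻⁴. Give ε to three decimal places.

0.888

Flux at the orbit: S = 1360/(11.7)² = 9.935 W/m².
Effective temperature: T_e = [S(1−α)/(4σ)]^(1/4) = 72.88 K.
Inverting T_s⁴ = 2T_e⁴/(2−ε): (T_e/T_s)⁴ = 0.5560, so ε = 2(1 − 0.5560) = 0.8881.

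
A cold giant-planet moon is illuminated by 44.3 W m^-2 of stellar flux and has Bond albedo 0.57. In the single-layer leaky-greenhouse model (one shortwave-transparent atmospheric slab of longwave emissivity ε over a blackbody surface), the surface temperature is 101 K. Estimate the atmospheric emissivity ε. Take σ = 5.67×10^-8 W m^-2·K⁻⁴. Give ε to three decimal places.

0.386

Effective temperature: T_e = [S(1−α)/(4σ)]^(1/4) = 95.73 K.
T_s⁴ = T_e⁴·2/(2−ε) → ε = 2 − 2(T_e/T_s)⁴ = 2 − 2·(95.73/101)⁴ = 0.3857.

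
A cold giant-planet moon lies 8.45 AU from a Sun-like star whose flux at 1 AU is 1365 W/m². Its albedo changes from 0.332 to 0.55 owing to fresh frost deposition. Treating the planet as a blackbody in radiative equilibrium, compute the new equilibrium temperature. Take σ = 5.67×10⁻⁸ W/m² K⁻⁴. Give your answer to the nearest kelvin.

78 kelvin

Flux at the orbit: S = 1365/(8.45)² = 19.12 W/m².
With the new albedo, S(1−α₂)/4 = 2.151 W/m², so T₂ = 78.48 K.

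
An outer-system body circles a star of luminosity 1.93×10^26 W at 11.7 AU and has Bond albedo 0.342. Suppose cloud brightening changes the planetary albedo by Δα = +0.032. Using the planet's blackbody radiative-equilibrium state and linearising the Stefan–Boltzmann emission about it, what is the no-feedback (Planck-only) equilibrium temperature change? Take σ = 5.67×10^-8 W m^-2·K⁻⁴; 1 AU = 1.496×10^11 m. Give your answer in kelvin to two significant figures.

Orbital distance: d = 11.7 AU = 1.750×10^12 m.
Flux at the orbit: S = L/(4πd²) = 1.93×10^26/(4π·(1.75×10^12)²) = 5.013 W m^-2.
Reference equilibrium: T_e = [S(1−α)/(4σ)]^(1/4) = 61.76 K.
TOA radiative forcing: ΔF = −S·Δα/4 = −5.013·(+0.032)/4 = -0.04011 W m^-2.
The Planck feedback parameter is 4σT_e³ = 0.05342 W m^-2/K.
Hence the no-feedback warming is ΔF/(4σT_e³) = -0.751 K.

-0.75 K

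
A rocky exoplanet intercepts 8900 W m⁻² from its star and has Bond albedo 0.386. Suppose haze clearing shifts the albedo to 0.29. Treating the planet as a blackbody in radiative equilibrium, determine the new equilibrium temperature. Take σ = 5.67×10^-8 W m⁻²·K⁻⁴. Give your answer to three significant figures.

With the new albedo, S(1−α₂)/4 = 1580 W m⁻², so T₂ = 408.6 K.

409 K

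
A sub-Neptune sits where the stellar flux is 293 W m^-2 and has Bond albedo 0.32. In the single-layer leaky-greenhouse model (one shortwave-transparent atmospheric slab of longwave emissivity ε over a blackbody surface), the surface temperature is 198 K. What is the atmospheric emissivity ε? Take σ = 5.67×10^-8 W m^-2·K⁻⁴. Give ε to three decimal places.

0.857

TOA balance gives T_e = 172.2 K.
Since (2−ε)/2 = (T_e/T_s)⁴ = 0.5716, ε = 0.8569.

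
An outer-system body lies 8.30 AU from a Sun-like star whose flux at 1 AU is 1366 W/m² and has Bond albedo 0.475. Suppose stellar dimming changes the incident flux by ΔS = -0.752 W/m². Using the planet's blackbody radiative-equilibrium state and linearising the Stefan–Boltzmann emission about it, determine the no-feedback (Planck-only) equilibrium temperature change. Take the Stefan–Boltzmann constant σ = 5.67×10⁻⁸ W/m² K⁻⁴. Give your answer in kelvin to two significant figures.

-0.78 K

Irradiance scales as 1/d², so S = 1366 W/m² × (1/8.30)² = 19.83 W/m².
Reference equilibrium: T_e = [S(1−α)/(4σ)]^(1/4) = 82.31 K.
TOA radiative forcing: ΔF = (1−α)ΔS/4 = 0.525·(-0.752)/4 = -0.09870 W/m².
Planck response: λ_P = 4σT_e³ = 4·5.67×10⁻⁸·(82.31)³ = 0.1265 W/m²/K.
So ΔT₀ = -0.09870/0.1265 = -0.780 K.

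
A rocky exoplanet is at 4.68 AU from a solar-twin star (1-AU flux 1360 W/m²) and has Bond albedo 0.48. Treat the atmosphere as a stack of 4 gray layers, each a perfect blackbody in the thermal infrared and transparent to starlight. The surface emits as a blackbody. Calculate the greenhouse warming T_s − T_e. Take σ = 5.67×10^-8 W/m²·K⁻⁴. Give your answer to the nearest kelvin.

Irradiance scales as 1/d², so S = 1360 W/m² × (1/4.68)² = 62.09 W/m².
The effective emission temperature is T_e = [S(1−α)/(4σ)]^¼ = 109.2 K.
T_s = (N+1)^(1/4)·T_e = 163.3 K.
Warming: T_s − T_e = 54.11 K.

54 kelvin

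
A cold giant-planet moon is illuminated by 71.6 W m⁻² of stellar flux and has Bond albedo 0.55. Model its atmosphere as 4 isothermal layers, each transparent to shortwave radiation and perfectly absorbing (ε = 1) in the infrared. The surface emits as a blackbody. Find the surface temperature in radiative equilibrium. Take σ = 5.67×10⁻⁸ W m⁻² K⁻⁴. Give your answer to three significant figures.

163 kelvin

Top-of-atmosphere balance: σT_e⁴ = S(1−α)/4 = 8.055 W m⁻² → T_e = 109.2 K.
For an N-layer opaque stack, T_s⁴ = (N+1)T_e⁴, hence T_s = (5)^(1/4)×109.2 K = 163.3 K.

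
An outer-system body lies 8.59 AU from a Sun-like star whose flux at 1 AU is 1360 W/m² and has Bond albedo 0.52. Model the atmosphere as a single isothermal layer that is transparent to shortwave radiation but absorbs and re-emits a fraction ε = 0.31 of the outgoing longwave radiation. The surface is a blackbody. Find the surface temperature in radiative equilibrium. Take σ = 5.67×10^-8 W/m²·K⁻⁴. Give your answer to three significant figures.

Flux at the orbit: S = 1360/(8.59)² = 18.43 W/m².
Effective emission temperature (TOA balance): σT_e⁴ = S(1−α)/4 = 2.212 W/m² → T_e = 79.03 K.
For a single slab of emissivity ε, T_s⁴ = 2T_e⁴/(2−ε); thus T_s = 79.03·(1.183)^(1/4) = 82.43 K.

82.4 kelvin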